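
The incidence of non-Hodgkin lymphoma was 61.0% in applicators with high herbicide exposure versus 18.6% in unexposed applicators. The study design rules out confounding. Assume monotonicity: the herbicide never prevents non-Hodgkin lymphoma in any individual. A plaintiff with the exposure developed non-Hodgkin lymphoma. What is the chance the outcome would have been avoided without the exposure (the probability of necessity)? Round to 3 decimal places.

p₁ = 0.61, p₀ = 0.186.
Under exogeneity and monotonicity, PN = (p₁ − p₀) / p₁.
PN = (0.61 − 0.186) / 0.61 = 0.424 / 0.61 ≈ 0.6951

PN ≈ 0.695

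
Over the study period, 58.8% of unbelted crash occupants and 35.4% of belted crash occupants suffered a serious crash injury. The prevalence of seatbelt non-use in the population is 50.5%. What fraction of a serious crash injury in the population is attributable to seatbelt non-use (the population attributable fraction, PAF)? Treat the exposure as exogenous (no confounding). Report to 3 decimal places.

PAF ≈ 0.250

p₁ = 0.588, p₀ = 0.354.
Overall risk P(Y=1) = π·p₁ + (1−π)·p₀ = 0.505×0.588 + 0.495×0.354 = 0.47217.
Under exogeneity, PAF = [P(Y=1) − p₀] / P(Y=1).
PAF = (0.47217 − 0.354) / 0.47217 ≈ 0.2503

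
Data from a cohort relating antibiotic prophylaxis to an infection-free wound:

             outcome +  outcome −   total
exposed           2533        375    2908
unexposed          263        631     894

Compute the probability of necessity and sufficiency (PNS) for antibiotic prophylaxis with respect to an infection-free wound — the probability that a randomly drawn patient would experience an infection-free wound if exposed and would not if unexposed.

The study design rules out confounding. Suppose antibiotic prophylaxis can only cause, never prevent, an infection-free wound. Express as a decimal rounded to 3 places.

p₁ = P(outcome | exposed) = 2533/2908 = 0.87105
p₀ = P(outcome | unexposed) = 263/894 = 0.29418
Under exogeneity and monotonicity, PNS = p₁ − p₀.
PNS = 0.87105 − 0.29418 = 0.57686

PNS ≈ 0.577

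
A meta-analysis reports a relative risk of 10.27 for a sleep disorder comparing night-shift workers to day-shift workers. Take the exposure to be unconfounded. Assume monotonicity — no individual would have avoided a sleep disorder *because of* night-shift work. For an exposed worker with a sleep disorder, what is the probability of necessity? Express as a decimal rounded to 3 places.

Under exogeneity and monotonicity, PN = (RR − 1) / RR = 1 − 1/RR.
PN = (10.27 − 1) / 10.27 = 9.27 / 10.27 ≈ 0.9026

PN ≈ 0.903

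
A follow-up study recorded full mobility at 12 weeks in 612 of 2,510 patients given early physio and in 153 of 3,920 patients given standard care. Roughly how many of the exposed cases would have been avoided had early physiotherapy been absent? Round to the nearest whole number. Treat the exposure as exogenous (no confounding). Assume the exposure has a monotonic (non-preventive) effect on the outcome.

p₁ = P(outcome | exposed) = 612/2510 = 0.24382
p₀ = P(outcome | unexposed) = 153/3920 = 0.039031
PN = (p₁ − p₀)/p₁ = (0.24382 − 0.039031) / 0.24382 ≈ 0.83992.
Attributable cases ≈ PN × (exposed cases) = 0.83992 × 612 ≈ 514.03.

about 514 cases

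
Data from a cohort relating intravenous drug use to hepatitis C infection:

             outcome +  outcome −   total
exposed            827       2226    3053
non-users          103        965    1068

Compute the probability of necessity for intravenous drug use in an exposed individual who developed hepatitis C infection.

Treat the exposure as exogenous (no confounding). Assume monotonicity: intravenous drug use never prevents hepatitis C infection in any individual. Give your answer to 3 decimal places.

p₁ = P(outcome | exposed) = 827/3053 = 0.27088
p₀ = P(outcome | unexposed) = 103/1068 = 0.096442
Under exogeneity and monotonicity, PN = (p₁ − p₀)/p₁.
PN = (0.27088 − 0.096442) / 0.27088 ≈ 0.6440

PN ≈ 0.644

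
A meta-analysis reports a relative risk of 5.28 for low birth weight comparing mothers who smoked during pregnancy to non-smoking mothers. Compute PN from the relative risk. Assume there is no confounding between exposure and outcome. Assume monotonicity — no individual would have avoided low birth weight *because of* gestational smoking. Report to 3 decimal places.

PN ≈ 0.811

Under exogeneity and monotonicity, PN = (RR − 1) / RR = 1 − 1/RR.
PN = (5.28 − 1) / 5.28 = 4.28 / 5.28 ≈ 0.8106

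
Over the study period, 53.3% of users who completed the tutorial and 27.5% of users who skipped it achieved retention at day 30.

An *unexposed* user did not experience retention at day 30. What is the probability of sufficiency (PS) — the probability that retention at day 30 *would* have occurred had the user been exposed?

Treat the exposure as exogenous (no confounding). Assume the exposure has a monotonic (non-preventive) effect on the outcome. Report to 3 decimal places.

PS ≈ 0.356

p₁ = 0.533, p₀ = 0.275.
Under exogeneity and monotonicity, PS = (p₁ − p₀) / (1 − p₀).
PS = (0.533 − 0.275) / (1 − 0.275) = 0.258 / 0.725 ≈ 0.3559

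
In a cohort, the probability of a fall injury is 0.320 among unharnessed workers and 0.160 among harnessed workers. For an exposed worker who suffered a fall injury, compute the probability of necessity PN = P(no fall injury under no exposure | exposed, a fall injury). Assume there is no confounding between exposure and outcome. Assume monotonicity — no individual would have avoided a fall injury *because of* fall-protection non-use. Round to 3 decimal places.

PN ≈ 0.500

Let p₁ = 0.32, p₀ = 0.16.
Under exogeneity and monotonicity, PN = (p₁ − p₀) / p₁.
PN = (0.32 − 0.16) / 0.32 = 0.16 / 0.32 ≈ 0.5000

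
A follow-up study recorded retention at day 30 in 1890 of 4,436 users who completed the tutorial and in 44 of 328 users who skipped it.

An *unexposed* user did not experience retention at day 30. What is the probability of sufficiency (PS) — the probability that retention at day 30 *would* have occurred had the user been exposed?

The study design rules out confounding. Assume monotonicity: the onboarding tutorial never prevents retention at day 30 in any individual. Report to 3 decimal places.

p₁ = P(outcome | exposed) = 1890/4436 = 0.42606
p₀ = P(outcome | unexposed) = 44/328 = 0.13415
Under exogeneity and monotonicity, PS = (p₁ − p₀) / (1 − p₀).
PS = (0.42606 − 0.13415) / (1 − 0.13415) = 0.29191 / 0.86585 ≈ 0.3371

PS ≈ 0.337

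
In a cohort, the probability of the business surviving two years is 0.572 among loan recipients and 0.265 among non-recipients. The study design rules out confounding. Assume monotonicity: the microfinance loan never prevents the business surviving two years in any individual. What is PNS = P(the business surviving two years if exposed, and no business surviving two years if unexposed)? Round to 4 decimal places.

Let p₁ = 0.572, p₀ = 0.265.
Under exogeneity and monotonicity, PNS = p₁ − p₀.
PNS = 0.572 − 0.265 = 0.307

PNS ≈ 0.3070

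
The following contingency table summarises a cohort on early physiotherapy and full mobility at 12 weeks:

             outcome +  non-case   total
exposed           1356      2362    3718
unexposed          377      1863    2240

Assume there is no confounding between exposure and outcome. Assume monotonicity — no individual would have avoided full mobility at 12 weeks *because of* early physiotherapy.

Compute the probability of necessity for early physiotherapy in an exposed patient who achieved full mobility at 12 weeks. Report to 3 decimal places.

PN ≈ 0.539

p₁ = P(outcome | exposed) = 1356/3718 = 0.36471
p₀ = P(outcome | unexposed) = 377/2240 = 0.1683
Under exogeneity and monotonicity, PN = (p₁ − p₀) / p₁.
PN = (0.36471 − 0.1683) / 0.36471 = 0.19641 / 0.36471 ≈ 0.5385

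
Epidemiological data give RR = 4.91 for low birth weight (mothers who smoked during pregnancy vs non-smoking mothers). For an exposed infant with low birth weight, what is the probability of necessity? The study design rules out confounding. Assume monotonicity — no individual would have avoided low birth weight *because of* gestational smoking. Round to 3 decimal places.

PN ≈ 0.796

Under exogeneity and monotonicity, PN = (RR − 1) / RR = 1 − 1/RR.
PN = (4.91 − 1) / 4.91 = 3.91 / 4.91 ≈ 0.7963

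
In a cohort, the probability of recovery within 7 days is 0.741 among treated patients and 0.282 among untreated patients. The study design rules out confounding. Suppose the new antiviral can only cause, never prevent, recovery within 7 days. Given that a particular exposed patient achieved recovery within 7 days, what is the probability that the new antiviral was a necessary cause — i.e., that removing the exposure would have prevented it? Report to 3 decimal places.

PN ≈ 0.619

Let p₁ = 0.741, p₀ = 0.282.
Under exogeneity and monotonicity, PN = (p₁ − p₀) / p₁.
PN = (0.741 − 0.282) / 0.741 = 0.459 / 0.741 ≈ 0.6194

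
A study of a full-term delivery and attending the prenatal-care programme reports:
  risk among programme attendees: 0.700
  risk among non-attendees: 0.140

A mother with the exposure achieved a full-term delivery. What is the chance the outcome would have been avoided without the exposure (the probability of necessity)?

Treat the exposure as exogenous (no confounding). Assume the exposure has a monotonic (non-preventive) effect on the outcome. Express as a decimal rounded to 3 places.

Let p₁ = 0.7, p₀ = 0.14.
Under exogeneity and monotonicity, PN = (p₁ − p₀) / p₁.
PN = (0.7 − 0.14) / 0.7 = 0.56 / 0.7 ≈ 0.8000

PN ≈ 0.800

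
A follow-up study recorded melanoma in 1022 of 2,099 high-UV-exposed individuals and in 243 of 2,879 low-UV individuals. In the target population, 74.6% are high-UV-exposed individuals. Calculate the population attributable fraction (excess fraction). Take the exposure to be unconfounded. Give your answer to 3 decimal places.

p₁ = P(outcome | exposed) = 1022/2099 = 0.4869
p₀ = P(outcome | unexposed) = 243/2879 = 0.084404
Overall risk P(Y=1) = π·p₁ + (1−π)·p₀ = 0.746×0.4869 + 0.254×0.084404 = 0.38466.
Under exogeneity, PAF = [P(Y=1) − p₀] / P(Y=1).
PAF = (0.38466 − 0.084404) / 0.38466 ≈ 0.7806

PAF ≈ 0.781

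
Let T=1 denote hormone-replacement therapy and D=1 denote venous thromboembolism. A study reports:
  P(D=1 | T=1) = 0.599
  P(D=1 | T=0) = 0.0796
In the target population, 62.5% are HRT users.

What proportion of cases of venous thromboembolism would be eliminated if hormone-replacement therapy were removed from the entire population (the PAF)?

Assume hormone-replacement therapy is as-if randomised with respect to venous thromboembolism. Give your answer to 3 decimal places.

PAF ≈ 0.803

Let p₁ = 0.599, p₀ = 0.0796.
Overall risk P(Y=1) = π·p₁ + (1−π)·p₀ = 0.625×0.599 + 0.375×0.0796 = 0.40423.
Under exogeneity, PAF = [P(Y=1) − p₀] / P(Y=1).
PAF = (0.40423 − 0.0796) / 0.40423 ≈ 0.8031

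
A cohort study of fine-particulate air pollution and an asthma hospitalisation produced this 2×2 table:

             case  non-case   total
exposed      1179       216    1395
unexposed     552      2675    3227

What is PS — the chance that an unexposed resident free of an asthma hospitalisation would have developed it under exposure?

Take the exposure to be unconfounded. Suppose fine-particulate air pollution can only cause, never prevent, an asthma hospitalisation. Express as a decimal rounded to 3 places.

p₁ = P(outcome | exposed) = 1179/1395 = 0.84516
p₀ = P(outcome | unexposed) = 552/3227 = 0.17106
Under exogeneity and monotonicity, PS = (p₁ − p₀)/(1 − p₀).
PS = (0.84516 − 0.17106) / 0.82894 ≈ 0.8132

PS ≈ 0.813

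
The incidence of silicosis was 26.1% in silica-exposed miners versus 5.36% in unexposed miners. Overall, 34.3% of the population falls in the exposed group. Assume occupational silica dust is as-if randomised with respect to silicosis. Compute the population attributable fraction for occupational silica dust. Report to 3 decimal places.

PAF ≈ 0.570

p₁ = 0.261, p₀ = 0.0536.
Overall risk P(Y=1) = π·p₁ + (1−π)·p₀ = 0.343×0.261 + 0.657×0.0536 = 0.12474.
Under exogeneity, PAF = [P(Y=1) − p₀] / P(Y=1).
PAF = (0.12474 − 0.0536) / 0.12474 ≈ 0.5703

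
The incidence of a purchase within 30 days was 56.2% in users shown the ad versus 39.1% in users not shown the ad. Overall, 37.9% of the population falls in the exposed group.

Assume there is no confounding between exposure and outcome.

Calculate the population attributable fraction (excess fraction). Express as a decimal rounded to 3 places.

p₁ = 0.562, p₀ = 0.391.
Overall risk P(Y=1) = π·p₁ + (1−π)·p₀ = 0.379×0.562 + 0.621×0.391 = 0.45581.
Under exogeneity, PAF = [P(Y=1) − p₀] / P(Y=1).
PAF = (0.45581 − 0.391) / 0.45581 ≈ 0.1422

PAF ≈ 0.142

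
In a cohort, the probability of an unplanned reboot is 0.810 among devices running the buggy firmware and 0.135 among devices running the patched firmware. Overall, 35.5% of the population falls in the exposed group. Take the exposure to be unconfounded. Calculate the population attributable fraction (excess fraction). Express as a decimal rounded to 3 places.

PAF ≈ 0.640

Let p₁ = 0.81, p₀ = 0.135.
Overall risk P(Y=1) = π·p₁ + (1−π)·p₀ = 0.355×0.81 + 0.645×0.135 = 0.37463.
Under exogeneity, PAF = [P(Y=1) − p₀] / P(Y=1).
PAF = (0.37463 − 0.135) / 0.37463 ≈ 0.6396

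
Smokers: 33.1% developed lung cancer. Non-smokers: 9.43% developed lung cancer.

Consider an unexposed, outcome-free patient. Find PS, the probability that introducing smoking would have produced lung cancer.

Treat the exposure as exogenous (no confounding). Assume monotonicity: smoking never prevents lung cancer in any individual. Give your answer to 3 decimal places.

PS ≈ 0.261

p₁ = 0.331, p₀ = 0.0943.
Under exogeneity and monotonicity, PS = (p₁ − p₀) / (1 − p₀).
PS = (0.331 − 0.0943) / (1 − 0.0943) = 0.2367 / 0.9057 ≈ 0.2613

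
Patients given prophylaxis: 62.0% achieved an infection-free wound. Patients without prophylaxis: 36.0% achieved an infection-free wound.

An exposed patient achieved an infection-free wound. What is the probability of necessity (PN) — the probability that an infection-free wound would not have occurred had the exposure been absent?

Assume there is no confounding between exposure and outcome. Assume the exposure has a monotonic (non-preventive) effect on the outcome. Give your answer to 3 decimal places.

p₁ = 0.62, p₀ = 0.36.
Under exogeneity and monotonicity, PN = (p₁ − p₀) / p₁.
PN = (0.62 − 0.36) / 0.62 = 0.26 / 0.62 ≈ 0.4194

PN ≈ 0.419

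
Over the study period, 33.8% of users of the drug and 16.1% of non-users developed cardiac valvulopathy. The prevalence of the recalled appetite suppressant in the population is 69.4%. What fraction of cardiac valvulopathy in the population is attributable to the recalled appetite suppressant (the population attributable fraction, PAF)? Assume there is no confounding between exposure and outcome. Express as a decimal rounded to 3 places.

PAF ≈ 0.433

p₁ = 0.338, p₀ = 0.161.
Overall risk P(Y=1) = π·p₁ + (1−π)·p₀ = 0.694×0.338 + 0.306×0.161 = 0.28384.
Under exogeneity, PAF = [P(Y=1) − p₀] / P(Y=1).
PAF = (0.28384 − 0.161) / 0.28384 ≈ 0.4328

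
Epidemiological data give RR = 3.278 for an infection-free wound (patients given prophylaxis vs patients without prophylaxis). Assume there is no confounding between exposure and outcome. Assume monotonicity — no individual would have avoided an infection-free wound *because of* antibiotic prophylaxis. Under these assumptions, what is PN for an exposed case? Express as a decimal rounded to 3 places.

Under exogeneity and monotonicity, PN = (RR − 1) / RR = 1 − 1/RR.
PN = (3.278 − 1) / 3.278 = 2.278 / 3.278 ≈ 0.6949

PN ≈ 0.695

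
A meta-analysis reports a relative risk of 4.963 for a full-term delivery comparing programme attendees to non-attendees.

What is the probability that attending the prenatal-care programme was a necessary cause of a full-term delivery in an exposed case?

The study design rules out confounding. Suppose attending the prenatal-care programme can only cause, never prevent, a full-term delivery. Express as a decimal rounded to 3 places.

PN ≈ 0.799

Under exogeneity and monotonicity, PN = (RR − 1) / RR = 1 − 1/RR.
PN = (4.963 − 1) / 4.963 = 3.963 / 4.963 ≈ 0.7985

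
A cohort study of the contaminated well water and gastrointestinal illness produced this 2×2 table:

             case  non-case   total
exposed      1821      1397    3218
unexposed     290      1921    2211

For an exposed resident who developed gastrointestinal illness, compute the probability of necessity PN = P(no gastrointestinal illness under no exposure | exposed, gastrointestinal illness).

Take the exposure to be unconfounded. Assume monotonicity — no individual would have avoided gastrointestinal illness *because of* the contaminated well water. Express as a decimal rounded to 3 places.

p₁ = P(outcome | exposed) = 1821/3218 = 0.56588
p₀ = P(outcome | unexposed) = 290/2211 = 0.13116
Under exogeneity and monotonicity, PN = (p₁ − p₀) / p₁.
PN = (0.56588 − 0.13116) / 0.56588 = 0.43472 / 0.56588 ≈ 0.7682

PN ≈ 0.768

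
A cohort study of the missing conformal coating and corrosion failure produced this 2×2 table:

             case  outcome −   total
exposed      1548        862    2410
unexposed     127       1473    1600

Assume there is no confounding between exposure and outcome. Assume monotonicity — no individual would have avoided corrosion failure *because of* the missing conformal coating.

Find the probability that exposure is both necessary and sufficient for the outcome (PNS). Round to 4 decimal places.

PNS ≈ 0.5629

p₁ = P(outcome | exposed) = 1548/2410 = 0.64232
p₀ = P(outcome | unexposed) = 127/1600 = 0.079375
Under exogeneity and monotonicity, PNS = p₁ − p₀.
PNS = 0.64232 − 0.079375 = 0.56295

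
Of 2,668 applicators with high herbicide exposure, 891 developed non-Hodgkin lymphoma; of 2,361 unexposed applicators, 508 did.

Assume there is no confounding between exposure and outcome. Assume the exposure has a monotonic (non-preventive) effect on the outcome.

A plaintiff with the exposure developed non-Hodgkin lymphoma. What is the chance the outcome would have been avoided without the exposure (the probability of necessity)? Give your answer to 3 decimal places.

PN ≈ 0.356

p₁ = P(outcome | exposed) = 891/2668 = 0.33396
p₀ = P(outcome | unexposed) = 508/2361 = 0.21516
Under exogeneity and monotonicity, PN = (p₁ − p₀) / p₁.
PN = (0.33396 − 0.21516) / 0.33396 = 0.11879 / 0.33396 ≈ 0.3557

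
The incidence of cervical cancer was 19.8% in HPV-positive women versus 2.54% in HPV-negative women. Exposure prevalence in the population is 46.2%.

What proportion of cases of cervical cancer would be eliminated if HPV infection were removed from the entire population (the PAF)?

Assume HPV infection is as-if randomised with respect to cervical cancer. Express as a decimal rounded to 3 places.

p₁ = 0.198, p₀ = 0.0254.
Overall risk P(Y=1) = π·p₁ + (1−π)·p₀ = 0.462×0.198 + 0.538×0.0254 = 0.10514.
Under exogeneity, PAF = [P(Y=1) − p₀] / P(Y=1).
PAF = (0.10514 − 0.0254) / 0.10514 ≈ 0.7584

PAF ≈ 0.758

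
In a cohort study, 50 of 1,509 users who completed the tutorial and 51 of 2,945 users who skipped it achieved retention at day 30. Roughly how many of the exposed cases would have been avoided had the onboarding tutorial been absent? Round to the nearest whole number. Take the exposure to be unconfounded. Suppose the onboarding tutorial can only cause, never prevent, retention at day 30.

about 24 cases

p₁ = P(outcome | exposed) = 50/1509 = 0.033135
p₀ = P(outcome | unexposed) = 51/2945 = 0.017317
PN = (p₁ − p₀)/p₁ = (0.033135 − 0.017317) / 0.033135 ≈ 0.47736.
Attributable cases ≈ PN × (exposed cases) = 0.47736 × 50 ≈ 23.87.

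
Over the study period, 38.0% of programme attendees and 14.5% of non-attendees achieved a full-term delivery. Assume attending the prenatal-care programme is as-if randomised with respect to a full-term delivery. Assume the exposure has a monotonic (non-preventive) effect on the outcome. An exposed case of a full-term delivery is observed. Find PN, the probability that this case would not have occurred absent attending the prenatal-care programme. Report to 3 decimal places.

p₁ = 0.38, p₀ = 0.145.
Under exogeneity and monotonicity, PN = (p₁ − p₀) / p₁.
PN = (0.38 − 0.145) / 0.38 = 0.235 / 0.38 ≈ 0.6184

PN ≈ 0.618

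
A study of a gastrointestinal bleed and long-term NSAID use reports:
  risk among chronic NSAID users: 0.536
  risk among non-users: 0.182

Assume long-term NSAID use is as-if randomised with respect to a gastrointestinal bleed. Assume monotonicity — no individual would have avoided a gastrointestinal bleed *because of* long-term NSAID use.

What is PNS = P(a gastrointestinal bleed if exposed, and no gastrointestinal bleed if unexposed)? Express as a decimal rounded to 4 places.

PNS ≈ 0.3540

Let p₁ = 0.536, p₀ = 0.182.
Under exogeneity and monotonicity, PNS = p₁ − p₀.
PNS = 0.536 − 0.182 = 0.354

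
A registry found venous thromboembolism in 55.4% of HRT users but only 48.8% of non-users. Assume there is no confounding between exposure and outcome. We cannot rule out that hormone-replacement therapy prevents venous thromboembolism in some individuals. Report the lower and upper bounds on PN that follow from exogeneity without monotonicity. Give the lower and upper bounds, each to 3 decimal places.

p₁ = 0.554, p₀ = 0.488.
Under exogeneity alone the bounds on PN are max{0,(p₁−p₀)/p₁} ≤ PN ≤ min{1,(1−p₀)/p₁}.
  lower = (p₁ − p₀)/p₁ = 0.066 / 0.554 ≈ 0.1191
  upper = min{1, (1 − p₀)/p₁} = 0.512 / 0.554 ≈ 0.9242

0.119 ≤ PN ≤ 0.924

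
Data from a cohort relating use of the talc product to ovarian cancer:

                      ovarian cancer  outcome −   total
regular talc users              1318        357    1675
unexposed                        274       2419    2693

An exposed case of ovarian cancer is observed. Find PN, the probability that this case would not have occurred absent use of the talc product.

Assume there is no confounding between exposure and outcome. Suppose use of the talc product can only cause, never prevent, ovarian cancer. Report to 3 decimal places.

p₁ = P(outcome | exposed) = 1318/1675 = 0.78687
p₀ = P(outcome | unexposed) = 274/2693 = 0.10175
Under exogeneity and monotonicity, PN = (p₁ − p₀)/p₁.
PN = (0.78687 − 0.10175) / 0.78687 ≈ 0.8707

PN ≈ 0.871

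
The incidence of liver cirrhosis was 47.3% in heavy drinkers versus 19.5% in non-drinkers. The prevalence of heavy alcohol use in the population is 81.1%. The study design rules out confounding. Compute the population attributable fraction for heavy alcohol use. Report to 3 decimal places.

PAF ≈ 0.536

p₁ = 0.473, p₀ = 0.195.
Overall risk P(Y=1) = π·p₁ + (1−π)·p₀ = 0.811×0.473 + 0.189×0.195 = 0.42046.
Under exogeneity, PAF = [P(Y=1) − p₀] / P(Y=1).
PAF = (0.42046 − 0.195) / 0.42046 ≈ 0.5362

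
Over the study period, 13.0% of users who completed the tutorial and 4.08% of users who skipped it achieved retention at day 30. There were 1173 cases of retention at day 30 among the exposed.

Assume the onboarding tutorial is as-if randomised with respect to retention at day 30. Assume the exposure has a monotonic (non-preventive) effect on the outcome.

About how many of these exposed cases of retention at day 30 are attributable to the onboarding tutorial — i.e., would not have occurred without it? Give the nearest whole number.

about 805 cases

p₁ = 0.13, p₀ = 0.0408.
PN = (p₁ − p₀)/p₁ = (0.13 − 0.0408) / 0.13 ≈ 0.68615.
Attributable cases ≈ PN × (exposed cases) = 0.68615 × 1173 ≈ 804.86.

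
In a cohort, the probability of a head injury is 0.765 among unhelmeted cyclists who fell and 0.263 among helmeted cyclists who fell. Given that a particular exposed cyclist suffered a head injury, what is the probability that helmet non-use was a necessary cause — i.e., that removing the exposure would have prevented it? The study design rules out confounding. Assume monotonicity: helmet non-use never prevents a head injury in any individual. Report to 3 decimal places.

PN ≈ 0.656

Let p₁ = 0.765, p₀ = 0.263.
Under exogeneity and monotonicity, PN = (p₁ − p₀) / p₁.
PN = (0.765 − 0.263) / 0.765 = 0.502 / 0.765 ≈ 0.6562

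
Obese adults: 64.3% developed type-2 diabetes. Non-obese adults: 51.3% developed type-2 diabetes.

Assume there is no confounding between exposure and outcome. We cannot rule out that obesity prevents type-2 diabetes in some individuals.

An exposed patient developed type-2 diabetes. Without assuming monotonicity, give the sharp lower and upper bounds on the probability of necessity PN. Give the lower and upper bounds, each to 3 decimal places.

0.202 ≤ PN ≤ 0.757

p₁ = 0.643, p₀ = 0.513.
Under exogeneity alone the bounds on PN are max{0,(p₁−p₀)/p₁} ≤ PN ≤ min{1,(1−p₀)/p₁}.
  lower = (p₁ − p₀)/p₁ = 0.13 / 0.643 ≈ 0.2022
  upper = min{1, (1 − p₀)/p₁} = 0.487 / 0.643 ≈ 0.7574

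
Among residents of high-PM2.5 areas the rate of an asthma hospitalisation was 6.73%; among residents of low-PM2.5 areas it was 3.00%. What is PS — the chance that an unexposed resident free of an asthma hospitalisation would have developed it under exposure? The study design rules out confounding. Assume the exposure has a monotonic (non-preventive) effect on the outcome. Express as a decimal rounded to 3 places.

PS ≈ 0.038

p₁ = 0.0673, p₀ = 0.03.
Under exogeneity and monotonicity, PS = (p₁ − p₀) / (1 − p₀).
PS = (0.0673 − 0.03) / (1 − 0.03) = 0.0373 / 0.97 ≈ 0.0385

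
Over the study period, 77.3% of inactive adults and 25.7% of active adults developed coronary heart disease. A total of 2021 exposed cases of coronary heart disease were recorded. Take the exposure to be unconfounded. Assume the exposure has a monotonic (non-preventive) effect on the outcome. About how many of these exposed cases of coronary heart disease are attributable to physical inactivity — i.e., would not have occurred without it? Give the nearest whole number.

p₁ = 0.773, p₀ = 0.257.
PN = (p₁ − p₀)/p₁ = (0.773 − 0.257) / 0.773 ≈ 0.66753.
Attributable cases ≈ PN × (exposed cases) = 0.66753 × 2021 ≈ 1349.08.

about 1349 cases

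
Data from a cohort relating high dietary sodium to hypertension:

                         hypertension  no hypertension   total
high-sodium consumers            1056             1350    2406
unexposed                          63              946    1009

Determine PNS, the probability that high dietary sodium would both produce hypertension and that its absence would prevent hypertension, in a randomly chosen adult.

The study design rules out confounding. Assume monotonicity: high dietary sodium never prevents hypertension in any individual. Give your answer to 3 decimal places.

PNS ≈ 0.376

p₁ = P(outcome | exposed) = 1056/2406 = 0.4389
p₀ = P(outcome | unexposed) = 63/1009 = 0.062438
Under exogeneity and monotonicity, PNS = p₁ − p₀.
PNS = 0.4389 − 0.062438 = 0.37646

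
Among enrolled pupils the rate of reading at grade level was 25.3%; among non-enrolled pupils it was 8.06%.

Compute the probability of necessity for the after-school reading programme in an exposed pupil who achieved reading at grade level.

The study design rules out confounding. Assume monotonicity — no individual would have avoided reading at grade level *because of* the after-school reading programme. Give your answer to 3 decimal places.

PN ≈ 0.681

p₁ = 0.253, p₀ = 0.0806.
Under exogeneity and monotonicity, PN = (p₁ − p₀) / p₁.
PN = (0.253 − 0.0806) / 0.253 = 0.1724 / 0.253 ≈ 0.6814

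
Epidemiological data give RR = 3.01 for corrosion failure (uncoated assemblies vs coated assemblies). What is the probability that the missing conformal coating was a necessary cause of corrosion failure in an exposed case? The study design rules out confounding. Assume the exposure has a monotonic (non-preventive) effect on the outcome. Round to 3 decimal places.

Under exogeneity and monotonicity, PN = (RR − 1) / RR = 1 − 1/RR.
PN = (3.01 − 1) / 3.01 = 2.01 / 3.01 ≈ 0.6678

PN ≈ 0.668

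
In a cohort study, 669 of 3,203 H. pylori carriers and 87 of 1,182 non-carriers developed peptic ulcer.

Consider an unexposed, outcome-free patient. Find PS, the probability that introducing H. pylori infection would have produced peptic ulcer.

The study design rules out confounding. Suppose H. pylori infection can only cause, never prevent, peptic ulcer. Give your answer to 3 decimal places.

p₁ = P(outcome | exposed) = 669/3203 = 0.20887
p₀ = P(outcome | unexposed) = 87/1182 = 0.073604
Under exogeneity and monotonicity, PS = (p₁ − p₀) / (1 − p₀).
PS = (0.20887 − 0.073604) / (1 − 0.073604) = 0.13526 / 0.9264 ≈ 0.1460

PS ≈ 0.146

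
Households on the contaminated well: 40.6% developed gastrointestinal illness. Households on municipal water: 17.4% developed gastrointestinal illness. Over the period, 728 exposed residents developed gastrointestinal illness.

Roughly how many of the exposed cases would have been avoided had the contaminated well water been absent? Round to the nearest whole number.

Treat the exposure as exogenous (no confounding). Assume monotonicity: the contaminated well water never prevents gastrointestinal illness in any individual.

p₁ = 0.406, p₀ = 0.174.
PN = (p₁ − p₀)/p₁ = (0.406 − 0.174) / 0.406 ≈ 0.57143.
Attributable cases ≈ PN × (exposed cases) = 0.57143 × 728 ≈ 416.00.

about 416 cases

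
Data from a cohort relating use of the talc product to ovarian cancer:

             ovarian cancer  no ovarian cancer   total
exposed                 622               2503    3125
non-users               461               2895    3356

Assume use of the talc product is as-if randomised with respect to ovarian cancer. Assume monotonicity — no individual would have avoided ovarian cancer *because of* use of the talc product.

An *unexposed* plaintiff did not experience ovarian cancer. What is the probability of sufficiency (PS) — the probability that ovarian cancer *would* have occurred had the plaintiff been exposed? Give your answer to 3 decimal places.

p₁ = P(outcome | exposed) = 622/3125 = 0.19904
p₀ = P(outcome | unexposed) = 461/3356 = 0.13737
Under exogeneity and monotonicity, PS = (p₁ − p₀)/(1 − p₀).
PS = (0.19904 − 0.13737) / 0.86263 ≈ 0.0715

PS ≈ 0.071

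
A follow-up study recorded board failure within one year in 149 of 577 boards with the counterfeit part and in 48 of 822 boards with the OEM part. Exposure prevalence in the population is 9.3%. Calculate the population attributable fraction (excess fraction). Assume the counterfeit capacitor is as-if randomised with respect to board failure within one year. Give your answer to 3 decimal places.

PAF ≈ 0.241

p₁ = P(outcome | exposed) = 149/577 = 0.25823
p₀ = P(outcome | unexposed) = 48/822 = 0.058394
Overall risk P(Y=1) = π·p₁ + (1−π)·p₀ = 0.093×0.25823 + 0.907×0.058394 = 0.076979.
Under exogeneity, PAF = [P(Y=1) − p₀] / P(Y=1).
PAF = (0.076979 − 0.058394) / 0.076979 ≈ 0.2414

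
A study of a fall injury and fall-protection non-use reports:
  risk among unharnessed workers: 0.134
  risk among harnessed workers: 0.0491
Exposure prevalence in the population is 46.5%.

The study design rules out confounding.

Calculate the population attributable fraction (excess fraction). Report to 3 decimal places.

PAF ≈ 0.446

Let p₁ = 0.134, p₀ = 0.0491.
Overall risk P(Y=1) = π·p₁ + (1−π)·p₀ = 0.465×0.134 + 0.535×0.0491 = 0.088579.
Under exogeneity, PAF = [P(Y=1) − p₀] / P(Y=1).
PAF = (0.088579 − 0.0491) / 0.088579 ≈ 0.4457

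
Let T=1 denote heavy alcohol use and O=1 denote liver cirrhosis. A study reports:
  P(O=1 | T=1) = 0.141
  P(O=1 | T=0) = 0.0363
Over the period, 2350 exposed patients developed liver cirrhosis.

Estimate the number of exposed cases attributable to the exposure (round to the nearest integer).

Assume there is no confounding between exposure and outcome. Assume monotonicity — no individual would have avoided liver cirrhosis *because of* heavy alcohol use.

about 1745 cases

Let p₁ = 0.141, p₀ = 0.0363.
PN = (p₁ − p₀)/p₁ = (0.141 − 0.0363) / 0.141 ≈ 0.74255.
Attributable cases ≈ PN × (exposed cases) = 0.74255 × 2350 ≈ 1745.00.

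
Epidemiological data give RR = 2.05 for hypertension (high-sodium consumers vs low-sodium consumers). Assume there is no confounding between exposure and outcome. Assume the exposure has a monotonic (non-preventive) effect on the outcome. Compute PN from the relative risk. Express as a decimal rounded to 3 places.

PN ≈ 0.512

Under exogeneity and monotonicity, PN = (RR − 1) / RR = 1 − 1/RR.
PN = (2.05 − 1) / 2.05 = 1.05 / 2.05 ≈ 0.5122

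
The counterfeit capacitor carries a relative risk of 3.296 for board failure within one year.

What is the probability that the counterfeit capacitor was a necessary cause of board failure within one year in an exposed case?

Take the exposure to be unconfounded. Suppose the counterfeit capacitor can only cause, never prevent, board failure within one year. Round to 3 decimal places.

Under exogeneity and monotonicity, PN = (RR − 1) / RR = 1 − 1/RR.
PN = (3.296 − 1) / 3.296 = 2.296 / 3.296 ≈ 0.6966

PN ≈ 0.697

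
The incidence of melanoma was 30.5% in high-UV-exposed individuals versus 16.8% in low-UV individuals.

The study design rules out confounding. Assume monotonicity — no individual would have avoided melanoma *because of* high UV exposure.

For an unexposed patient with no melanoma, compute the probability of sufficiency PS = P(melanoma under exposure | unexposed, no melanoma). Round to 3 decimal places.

PS ≈ 0.165

p₁ = 0.305, p₀ = 0.168.
Under exogeneity and monotonicity, PS = (p₁ − p₀) / (1 − p₀).
PS = (0.305 − 0.168) / (1 − 0.168) = 0.137 / 0.832 ≈ 0.1647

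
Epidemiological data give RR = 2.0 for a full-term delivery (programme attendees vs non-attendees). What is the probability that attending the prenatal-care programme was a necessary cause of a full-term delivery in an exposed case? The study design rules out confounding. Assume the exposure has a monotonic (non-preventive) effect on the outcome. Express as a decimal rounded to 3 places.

Under exogeneity and monotonicity, PN = (RR − 1) / RR = 1 − 1/RR.
PN = (2.0 − 1) / 2.0 = 1 / 2.0 ≈ 0.5000

PN ≈ 0.500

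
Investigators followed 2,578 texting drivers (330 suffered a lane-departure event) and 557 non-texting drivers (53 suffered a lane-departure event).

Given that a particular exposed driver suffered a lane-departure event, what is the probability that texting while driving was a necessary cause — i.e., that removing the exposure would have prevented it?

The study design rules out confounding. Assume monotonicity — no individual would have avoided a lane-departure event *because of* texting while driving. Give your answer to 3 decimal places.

PN ≈ 0.257

p₁ = P(outcome | exposed) = 330/2578 = 0.12801
p₀ = P(outcome | unexposed) = 53/557 = 0.095153
Under exogeneity and monotonicity, PN = (p₁ − p₀) / p₁.
PN = (0.12801 − 0.095153) / 0.12801 = 0.032854 / 0.12801 ≈ 0.2567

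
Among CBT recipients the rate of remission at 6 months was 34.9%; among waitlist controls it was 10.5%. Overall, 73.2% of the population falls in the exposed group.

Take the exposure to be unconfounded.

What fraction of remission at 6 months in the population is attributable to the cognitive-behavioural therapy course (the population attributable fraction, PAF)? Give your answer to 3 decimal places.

p₁ = 0.349, p₀ = 0.105.
Overall risk P(Y=1) = π·p₁ + (1−π)·p₀ = 0.732×0.349 + 0.268×0.105 = 0.28361.
Under exogeneity, PAF = [P(Y=1) − p₀] / P(Y=1).
PAF = (0.28361 − 0.105) / 0.28361 ≈ 0.6298

PAF ≈ 0.630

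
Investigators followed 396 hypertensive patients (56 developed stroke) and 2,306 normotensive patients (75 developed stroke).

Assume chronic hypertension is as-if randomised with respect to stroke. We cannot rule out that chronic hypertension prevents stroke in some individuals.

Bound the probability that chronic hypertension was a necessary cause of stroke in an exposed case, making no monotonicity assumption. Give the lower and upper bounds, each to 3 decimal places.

0.770 ≤ PN ≤ 1.000

p₁ = P(outcome | exposed) = 56/396 = 0.14141
p₀ = P(outcome | unexposed) = 75/2306 = 0.032524
Under exogeneity alone the bounds on PN are max{0,(p₁−p₀)/p₁} ≤ PN ≤ min{1,(1−p₀)/p₁}.
  lower = (p₁ − p₀)/p₁ = 0.10889 / 0.14141 ≈ 0.7700
  upper = min{1, (1 − p₀)/p₁} = 0.96748 / 0.14141 ≈ 6.8414 → capped at 1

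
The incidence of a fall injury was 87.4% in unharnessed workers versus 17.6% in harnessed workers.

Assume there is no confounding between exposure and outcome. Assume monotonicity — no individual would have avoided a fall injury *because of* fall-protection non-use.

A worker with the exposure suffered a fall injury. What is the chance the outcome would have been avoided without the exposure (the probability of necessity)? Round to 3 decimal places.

PN ≈ 0.799

p₁ = 0.874, p₀ = 0.176.
Under exogeneity and monotonicity, PN = (p₁ − p₀) / p₁.
PN = (0.874 − 0.176) / 0.874 = 0.698 / 0.874 ≈ 0.7986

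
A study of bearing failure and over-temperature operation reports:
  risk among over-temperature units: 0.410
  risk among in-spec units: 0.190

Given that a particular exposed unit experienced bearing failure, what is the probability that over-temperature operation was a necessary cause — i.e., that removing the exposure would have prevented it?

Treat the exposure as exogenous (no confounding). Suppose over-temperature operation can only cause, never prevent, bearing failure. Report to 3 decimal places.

Let p₁ = 0.41, p₀ = 0.19.
Under exogeneity and monotonicity, PN = (p₁ − p₀) / p₁.
PN = (0.41 − 0.19) / 0.41 = 0.22 / 0.41 ≈ 0.5366

PN ≈ 0.537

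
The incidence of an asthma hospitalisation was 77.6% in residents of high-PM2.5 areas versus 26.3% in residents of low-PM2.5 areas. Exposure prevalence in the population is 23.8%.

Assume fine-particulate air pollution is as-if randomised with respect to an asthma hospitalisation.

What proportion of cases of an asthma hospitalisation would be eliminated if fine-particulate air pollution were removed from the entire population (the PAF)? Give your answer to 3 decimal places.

p₁ = 0.776, p₀ = 0.263.
Overall risk P(Y=1) = π·p₁ + (1−π)·p₀ = 0.238×0.776 + 0.762×0.263 = 0.38509.
Under exogeneity, PAF = [P(Y=1) − p₀] / P(Y=1).
PAF = (0.38509 − 0.263) / 0.38509 ≈ 0.3170

PAF ≈ 0.317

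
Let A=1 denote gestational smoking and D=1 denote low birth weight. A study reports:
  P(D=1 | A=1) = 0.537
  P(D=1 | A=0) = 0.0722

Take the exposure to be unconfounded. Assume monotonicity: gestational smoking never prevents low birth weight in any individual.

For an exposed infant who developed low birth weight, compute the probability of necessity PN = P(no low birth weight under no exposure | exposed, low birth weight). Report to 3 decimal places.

Let p₁ = 0.537, p₀ = 0.0722.
Under exogeneity and monotonicity, PN = (p₁ − p₀) / p₁.
PN = (0.537 − 0.0722) / 0.537 = 0.4648 / 0.537 ≈ 0.8655

PN ≈ 0.866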